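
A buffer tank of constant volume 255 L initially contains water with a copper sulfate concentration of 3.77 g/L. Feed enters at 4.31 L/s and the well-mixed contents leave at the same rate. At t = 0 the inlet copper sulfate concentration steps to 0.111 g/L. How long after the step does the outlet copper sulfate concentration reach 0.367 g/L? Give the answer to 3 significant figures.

Mass balance on the solute (V constant): V dC/dt = Q(C_in − C), so τ = V/Q = 59.165 s.
C(t) = C_in + (C₀ − C_in) e^(−t/τ). Set C = 0.367 and solve for t:
e^(−t/τ) = (C − C_in)/(C₀ − C_in) = (0.367 − 0.111)/(3.77 − 0.111) = 0.069964
t = −τ ln(…) = 59.165 × 2.6598 = 157.36 s.

157 s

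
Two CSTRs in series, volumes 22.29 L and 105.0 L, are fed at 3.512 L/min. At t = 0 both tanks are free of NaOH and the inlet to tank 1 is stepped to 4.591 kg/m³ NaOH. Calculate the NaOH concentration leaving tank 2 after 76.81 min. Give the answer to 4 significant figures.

4.145 kg/m³

Time constants: τᵢ = Vᵢ/Q for each well-mixed tank.
τ₁ = 22.29/3.512 = 6.34681 min; τ₂ = 105.0/3.512 = 29.8975 min.
Tank 1: C₁ = C_in(1 − e^(−t/τ₁)). Tank 2 (τ₁ ≠ τ₂): C₂ = C_in[1 − (τ₁ e^(−t/τ₁) − τ₂ e^(−t/τ₂))/(τ₁ − τ₂)].
At t = 76.81: e^(−t/τ₁) = 5.54762e-06, e^(−t/τ₂) = 0.0766036.
C₂ = 4.591·[1 − (6.34681·5.54762e-06 − 29.8975·0.0766036)/(-23.5507)] = 4.591·0.902754 = 4.14454 kg/m³.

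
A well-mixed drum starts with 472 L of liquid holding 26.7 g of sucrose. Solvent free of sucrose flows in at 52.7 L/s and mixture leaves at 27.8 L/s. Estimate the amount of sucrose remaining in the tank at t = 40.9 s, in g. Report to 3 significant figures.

7.40 g

Let m(t) be the amount of sucrose. Volume: V(t) = V₀ + (Q_in − Q_out) t = 472 + 24.900 t; V(40.9) = 1490.4 L.
Solute balance: dm/dt = 0 − Q_out C = −Q_out m/V(t).
dm/m = −Q_out dt/(V₀ + 24.900 t); integrating gives ln(m/m₀) = −(Q_out/(Q_in−Q_out)) ln(V/V₀).
m = m₀ (V₀/V)^(Q_out/(Q_in−Q_out)) = 26.7 × (472/1490.4)^(1.1165) = 7.3959 g.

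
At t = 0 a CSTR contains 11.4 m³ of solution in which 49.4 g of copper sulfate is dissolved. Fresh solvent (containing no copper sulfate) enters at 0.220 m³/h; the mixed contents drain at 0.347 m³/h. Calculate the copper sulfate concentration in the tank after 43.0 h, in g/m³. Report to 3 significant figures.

1.40 g/m³

Let m(t) be the amount of copper sulfate. Volume: V(t) = V₀ + (Q_in − Q_out) t = 11.4 − 0.12700 t; V(43.0) = 5.9390 m³.
Solute balance: dm/dt = 0 − Q_out C = −Q_out m/V(t).
Separate: dm/m = −Q_out dt/V(t) ⇒ ln(m/m₀) = −(Q_out/(Q_in−Q_out)) ln(V/V₀).
m = m₀ (V₀/V)^(Q_out/(Q_in−Q_out)) = 49.4 × (11.4/5.9390)^(-2.7323) = 8.3170 g.
C = m/V = 8.3170/5.9390 = 1.4004 g/m³.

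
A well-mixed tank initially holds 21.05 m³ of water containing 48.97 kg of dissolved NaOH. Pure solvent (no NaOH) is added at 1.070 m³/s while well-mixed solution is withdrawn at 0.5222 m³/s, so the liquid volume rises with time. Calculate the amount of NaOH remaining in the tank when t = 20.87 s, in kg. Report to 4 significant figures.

Total volume: dV/dt = Q_in − Q_out = 0.547800 m³/s, so V(t) = 21.05 + 0.547800 t and V(20.87) = 32.4826 m³.
No NaOH enters, so dm/dt = −Q_out · (m/V).
Separate: dm/m = −Q_out dt/V(t) ⇒ ln(m/m₀) = −(Q_out/(Q_in−Q_out)) ln(V/V₀).
m = m₀ (V₀/V)^(Q_out/(Q_in−Q_out)) = 48.97 × (21.05/32.4826)^(0.953268) = 32.3844 kg.

32.38 kg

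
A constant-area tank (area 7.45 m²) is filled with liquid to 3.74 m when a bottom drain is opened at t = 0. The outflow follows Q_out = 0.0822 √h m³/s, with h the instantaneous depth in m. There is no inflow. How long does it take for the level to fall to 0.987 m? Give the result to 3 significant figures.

A dh/dt = −Q_out = −0.0822 √h.
Separate and integrate: 2(√h − √h₀) = −(0.0822/A) t.
t = 2A(√h₀ − √h)/0.0822 = 2·7.45·(√3.74 − √0.987)/0.0822
  = 14.900 × (1.9339 − 0.99348) / 0.0822 = 170.47 s.

170 s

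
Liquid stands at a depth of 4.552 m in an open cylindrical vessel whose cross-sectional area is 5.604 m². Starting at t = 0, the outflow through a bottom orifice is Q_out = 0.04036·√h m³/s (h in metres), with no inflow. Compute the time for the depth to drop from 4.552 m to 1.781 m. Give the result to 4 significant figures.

A dh/dt = −Q_out = −0.04036 √h.
∫ h^(−1/2) dh = −(0.04036/A) ∫ dt, giving 2√h = 2√h₀ − (0.04036/A) t.
t = 2A(√h₀ − √h)/0.04036 = 2·5.604·(√4.552 − √1.781)/0.04036
  = 11.2080 × (2.13354 − 1.33454) / 0.04036 = 221.883 s.

221.9 s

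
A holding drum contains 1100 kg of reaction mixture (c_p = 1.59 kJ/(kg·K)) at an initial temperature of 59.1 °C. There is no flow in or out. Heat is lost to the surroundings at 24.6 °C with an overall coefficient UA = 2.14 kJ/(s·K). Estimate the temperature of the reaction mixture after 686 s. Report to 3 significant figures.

39.5 °C

Lumped-capacitance energy balance: M c_p dT/dt = UA(T_amb − T).
dT/dt = (T_ss − T)/τ with T_ss = T_amb = 24.600 °C, τ = M c_p/UA = 1100·1.59/2.14 = 817.29 s.
T approaches T_ss exponentially: T(t) = T_ss + (T₀ − T_ss) e^(−t/τ).
T(686) = 24.600 + (34.500)·0.43199 = 39.504 °C.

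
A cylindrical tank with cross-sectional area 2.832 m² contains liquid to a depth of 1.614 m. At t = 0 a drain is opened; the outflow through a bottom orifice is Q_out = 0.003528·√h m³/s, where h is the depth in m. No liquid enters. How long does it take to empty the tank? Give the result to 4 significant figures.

Mass balance (ρ constant): A dh/dt = −0.003528 √h.
∫ h^(−1/2) dh = −(0.003528/A) ∫ dt, giving 2√h = 2√h₀ − (0.003528/A) t.
Set h = 0: 2√h₀ = (0.003528/A) t_empty ⇒ t_empty = 2A√h₀/0.003528.
t_empty = 2·2.832·√1.614/0.003528 = 5.66400·1.27043/0.003528 = 2039.61 s.

2040 s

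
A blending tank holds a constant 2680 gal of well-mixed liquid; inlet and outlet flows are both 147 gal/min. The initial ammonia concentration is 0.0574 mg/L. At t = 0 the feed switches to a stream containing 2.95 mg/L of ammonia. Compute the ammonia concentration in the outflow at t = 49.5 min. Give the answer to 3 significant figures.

2.76 mg/L

Accumulation = in − out for the solute gives V dC/dt = Q(C_in − C).
Rewrite as dC/dt + C/τ = C_in/τ, τ = V/Q = 18.231 min.
This is linear first-order; C(t) = C_in + (C₀ − C_in) e^(−t/τ).
C(49.5) = 2.95 + (0.0574 − 2.95)·e^(−49.5/18.231) = 2.95 + (-2.8926)·0.066198 = 2.7585 mg/L.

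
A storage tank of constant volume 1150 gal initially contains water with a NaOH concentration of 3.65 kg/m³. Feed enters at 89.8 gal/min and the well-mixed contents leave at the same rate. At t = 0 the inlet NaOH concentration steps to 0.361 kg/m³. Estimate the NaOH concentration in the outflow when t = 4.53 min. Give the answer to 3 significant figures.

Mass balance on the solute (V constant): V dC/dt = Q(C_in − C).
Time constant τ = V/Q = 1150/89.8 = 12.806 min.
Solution: C(t) = C_in + (C₀ − C_in) e^(−t/τ).
C(4.53) = 0.361 + (3.65 − 0.361)·e^(−4.53/12.806) = 0.361 + (3.2890)·0.70206 = 2.6701 kg/m³.

2.67 kg/m³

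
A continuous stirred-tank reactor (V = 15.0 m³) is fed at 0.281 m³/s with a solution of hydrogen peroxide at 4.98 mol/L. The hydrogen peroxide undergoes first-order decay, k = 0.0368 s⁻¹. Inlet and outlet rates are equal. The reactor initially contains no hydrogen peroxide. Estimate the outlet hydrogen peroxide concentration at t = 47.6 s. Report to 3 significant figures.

1.56 mol/L

Accumulation = in − out − consumed: V dC/dt = Q C_in − Q C − k V C.
dC/dt = (Q/V) C_in − (Q/V + k) C; effective rate a = Q/V + k = 0.018733 + 0.0368 = 0.055533 s⁻¹.
C_ss = Q C_in/(Q + kV) = 1.6799 mol/L; C(t) = C_ss + (C₀ − C_ss) e^(−a t).
C(47.6) = 1.6799 + (-1.6799)·e^(−0.055533·47.6) = 1.6799 + (-1.6799)·0.071120 = 1.5605 mol/L.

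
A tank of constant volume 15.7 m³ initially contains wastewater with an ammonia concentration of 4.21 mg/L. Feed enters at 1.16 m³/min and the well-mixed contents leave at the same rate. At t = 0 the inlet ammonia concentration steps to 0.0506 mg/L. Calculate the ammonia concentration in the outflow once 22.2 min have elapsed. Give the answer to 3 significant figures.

Mass balance on the solute (V constant): V dC/dt = Q(C_in − C).
Rewrite as dC/dt + C/τ = C_in/τ, τ = V/Q = 13.534 min.
Solution: C(t) = C_in + (C₀ − C_in) e^(−t/τ).
C(22.2) = 0.0506 + (4.21 − 0.0506)·e^(−22.2/13.534) = 0.0506 + (4.1594)·0.19393 = 0.85724 mg/L.

0.857 mg/L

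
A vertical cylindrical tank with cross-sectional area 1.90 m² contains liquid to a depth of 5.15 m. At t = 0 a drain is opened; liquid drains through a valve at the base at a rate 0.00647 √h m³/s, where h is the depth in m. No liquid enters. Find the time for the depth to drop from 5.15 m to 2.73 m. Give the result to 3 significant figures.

362 s

Unsteady balance on liquid volume: A dh/dt = −0.00647 √h.
∫ h^(−1/2) dh = −(0.00647/A) ∫ dt, giving 2√h = 2√h₀ − (0.00647/A) t.
t = 2A(√h₀ − √h)/0.00647 = 2·1.90·(√5.15 − √2.73)/0.00647
  = 3.8000 × (2.2694 − 1.6523) / 0.00647 = 362.43 s.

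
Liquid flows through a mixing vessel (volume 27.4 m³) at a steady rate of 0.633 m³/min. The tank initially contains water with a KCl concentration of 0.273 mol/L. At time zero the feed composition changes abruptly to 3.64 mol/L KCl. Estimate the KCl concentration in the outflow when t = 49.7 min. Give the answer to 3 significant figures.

Species balance on the tank: V dC/dt = Q(C_in − C).
Rewrite as dC/dt + C/τ = C_in/τ, τ = V/Q = 43.286 min.
Solution: C(t) = C_in + (C₀ − C_in) e^(−t/τ).
C(49.7) = 3.64 + (0.273 − 3.64)·e^(−49.7/43.286) = 3.64 + (-3.3670)·0.31721 = 2.5719 mol/L.

2.57 mol/L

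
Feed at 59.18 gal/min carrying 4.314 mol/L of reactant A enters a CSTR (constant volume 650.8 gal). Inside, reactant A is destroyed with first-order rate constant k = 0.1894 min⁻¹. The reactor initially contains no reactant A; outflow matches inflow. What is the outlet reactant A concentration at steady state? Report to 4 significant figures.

1.399 mol/L

Accumulation = in − out − consumed: V dC/dt = Q C_in − Q C − k V C.
At steady state: 0 = Q C_in − (Q + kV) C_ss, so C_ss = Q C_in/(Q + kV).
C_ss = 59.18·4.314/(59.18 + 0.1894·650.8) = 255.303/182.442 = 1.39937 mol/L.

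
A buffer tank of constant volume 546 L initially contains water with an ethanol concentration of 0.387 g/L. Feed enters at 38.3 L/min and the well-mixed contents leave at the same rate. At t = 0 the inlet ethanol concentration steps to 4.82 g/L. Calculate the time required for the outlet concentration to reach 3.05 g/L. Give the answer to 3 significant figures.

13.1 min

Unsteady species balance (constant V, well mixed): V dC/dt = Q(C_in − C), so τ = V/Q = 14.256 min.
C(t) = C_in + (C₀ − C_in) e^(−t/τ). Set C = 3.05 and solve for t:
e^(−t/τ) = (C − C_in)/(C₀ − C_in) = (3.05 − 4.82)/(0.387 − 4.82) = 0.39928
t = −τ ln(…) = 14.256 × 0.91810 = 13.088 min.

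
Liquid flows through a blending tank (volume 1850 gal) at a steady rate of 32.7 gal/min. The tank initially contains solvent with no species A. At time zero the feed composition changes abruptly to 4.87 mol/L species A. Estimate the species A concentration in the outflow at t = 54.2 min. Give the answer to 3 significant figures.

3.00 mol/L

Mass balance on the solute (V constant): V dC/dt = Q(C_in − C).
Rewrite as dC/dt + C/τ = C_in/τ, τ = V/Q = 56.575 min.
This is linear first-order; C(t) = C_in + (C₀ − C_in) e^(−t/τ).
C(54.2) = 4.87 + (0 − 4.87)·e^(−54.2/56.575) = 4.87 + (-4.8700)·0.38365 = 3.0016 mol/L.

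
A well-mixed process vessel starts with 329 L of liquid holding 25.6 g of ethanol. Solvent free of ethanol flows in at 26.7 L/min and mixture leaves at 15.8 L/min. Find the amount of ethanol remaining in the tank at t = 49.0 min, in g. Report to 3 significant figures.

Let m(t) be the amount of ethanol. Volume: V(t) = V₀ + (Q_in − Q_out) t = 329 + 10.900 t; V(49.0) = 863.10 L.
Solute balance: dm/dt = 0 − Q_out C = −Q_out m/V(t).
dm/m = −Q_out dt/(V₀ + 10.900 t); integrating gives ln(m/m₀) = −(Q_out/(Q_in−Q_out)) ln(V/V₀).
m = m₀ (V₀/V)^(Q_out/(Q_in−Q_out)) = 25.6 × (329/863.10)^(1.4495) = 6.3252 g.

6.33 g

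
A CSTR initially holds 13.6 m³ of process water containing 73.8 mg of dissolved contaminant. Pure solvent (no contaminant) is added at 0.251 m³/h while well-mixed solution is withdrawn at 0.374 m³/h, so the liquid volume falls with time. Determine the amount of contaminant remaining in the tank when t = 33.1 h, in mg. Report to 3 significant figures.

Let m(t) be the amount of contaminant. Volume: V(t) = V₀ + (Q_in − Q_out) t = 13.6 − 0.12300 t; V(33.1) = 9.5287 m³.
Species balance (pure solvent in): dm/dt = −Q_out · m/V(t).
Separate: dm/m = −Q_out dt/V(t) ⇒ ln(m/m₀) = −(Q_out/(Q_in−Q_out)) ln(V/V₀).
m = m₀ (V₀/V)^(Q_out/(Q_in−Q_out)) = 73.8 × (13.6/9.5287)^(-3.0407) = 25.018 mg.

25.0 mg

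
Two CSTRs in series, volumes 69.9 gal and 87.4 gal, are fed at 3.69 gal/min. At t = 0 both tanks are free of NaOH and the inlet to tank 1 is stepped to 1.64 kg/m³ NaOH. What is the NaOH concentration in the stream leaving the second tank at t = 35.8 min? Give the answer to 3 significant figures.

0.823 kg/m³

Each tank obeys Vᵢ dCᵢ/dt = Q(Cᵢ₋₁ − Cᵢ), so τᵢ = Vᵢ/Q.
τ₁ = 69.9/3.69 = 18.943 min; τ₂ = 87.4/3.69 = 23.686 min.
Solving the cascade with C₁(0)=C₂(0)=0 gives C₂(t) = C_in[1 − (τ₁ e^(−t/τ₁) − τ₂ e^(−t/τ₂))/(τ₁ − τ₂)].
At t = 35.8: e^(−t/τ₁) = 0.15109, e^(−t/τ₂) = 0.22059.
C₂ = 1.64·[1 − (18.943·0.15109 − 23.686·0.22059)/(-4.7425)] = 1.64·0.50183 = 0.82300 kg/m³.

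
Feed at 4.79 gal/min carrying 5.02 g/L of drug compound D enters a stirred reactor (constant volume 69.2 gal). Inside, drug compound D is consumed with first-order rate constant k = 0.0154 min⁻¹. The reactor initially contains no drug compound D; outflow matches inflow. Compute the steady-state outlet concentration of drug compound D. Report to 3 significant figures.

4.11 g/L

V dC/dt = Q(C_in − C) − k V C.
At steady state: 0 = Q C_in − (Q + kV) C_ss, so C_ss = Q C_in/(Q + kV).
C_ss = 4.79·5.02/(4.79 + 0.0154·69.2) = 24.046/5.8557 = 4.1064 g/L.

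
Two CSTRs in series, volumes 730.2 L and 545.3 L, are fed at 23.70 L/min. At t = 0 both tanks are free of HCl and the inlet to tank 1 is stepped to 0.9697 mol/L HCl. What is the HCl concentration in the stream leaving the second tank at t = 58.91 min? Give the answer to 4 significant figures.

0.6248 mol/L

Each tank obeys Vᵢ dCᵢ/dt = Q(Cᵢ₋₁ − Cᵢ), so τᵢ = Vᵢ/Q.
τ₁ = 730.2/23.70 = 30.8101 min; τ₂ = 545.3/23.70 = 23.0084 min.
Solving the cascade with C₁(0)=C₂(0)=0 gives C₂(t) = C_in[1 − (τ₁ e^(−t/τ₁) − τ₂ e^(−t/τ₂))/(τ₁ − τ₂)].
At t = 58.91: e^(−t/τ₁) = 0.147780, e^(−t/τ₂) = 0.0772765.
C₂ = 0.9697·[1 − (30.8101·0.147780 − 23.0084·0.0772765)/(7.80169)] = 0.9697·0.644296 = 0.624774 mol/L.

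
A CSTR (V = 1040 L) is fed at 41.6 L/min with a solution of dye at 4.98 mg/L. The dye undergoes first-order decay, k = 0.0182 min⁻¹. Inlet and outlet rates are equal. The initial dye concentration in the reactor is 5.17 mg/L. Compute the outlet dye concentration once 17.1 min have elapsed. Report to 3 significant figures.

Accumulation = in − out − consumed: V dC/dt = Q C_in − Q C − k V C.
dC/dt = (Q/V) C_in − (Q/V + k) C; effective rate a = Q/V + k = 0.040000 + 0.0182 = 0.058200 min⁻¹.
C_ss = Q C_in/(Q + kV) = 3.4227 mg/L; C(t) = C_ss + (C₀ − C_ss) e^(−a t).
C(17.1) = 3.4227 + (1.7473)·e^(−0.058200·17.1) = 3.4227 + (1.7473)·0.36964 = 4.0686 mg/L.

4.07 mg/L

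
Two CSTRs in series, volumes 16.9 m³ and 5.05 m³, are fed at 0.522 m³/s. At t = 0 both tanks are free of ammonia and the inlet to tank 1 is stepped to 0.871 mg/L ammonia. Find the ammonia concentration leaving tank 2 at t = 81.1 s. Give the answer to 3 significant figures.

Time constants: τᵢ = Vᵢ/Q for each well-mixed tank.
τ₁ = 16.9/0.522 = 32.375 s; τ₂ = 5.05/0.522 = 9.6743 s.
Tank 1: C₁ = C_in(1 − e^(−t/τ₁)). Tank 2 (τ₁ ≠ τ₂): C₂ = C_in[1 − (τ₁ e^(−t/τ₁) − τ₂ e^(−t/τ₂))/(τ₁ − τ₂)].
At t = 81.1: e^(−t/τ₁) = 0.081677, e^(−t/τ₂) = 0.00022872.
C₂ = 0.871·[1 − (32.375·0.081677 − 9.6743·0.00022872)/(22.701)] = 0.871·0.88361 = 0.76963 mg/L.

0.770 mg/L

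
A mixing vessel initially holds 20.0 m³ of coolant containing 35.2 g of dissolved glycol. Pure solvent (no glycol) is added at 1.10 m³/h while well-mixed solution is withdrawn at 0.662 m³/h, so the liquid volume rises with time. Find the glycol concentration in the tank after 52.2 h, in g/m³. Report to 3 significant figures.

Total volume: dV/dt = Q_in − Q_out = 0.43800 m³/h, so V(t) = 20.0 + 0.43800 t and V(52.2) = 42.864 m³.
Species balance (pure solvent in): dm/dt = −Q_out · m/V(t).
Separate: dm/m = −Q_out dt/V(t) ⇒ ln(m/m₀) = −(Q_out/(Q_in−Q_out)) ln(V/V₀).
m = m₀ (V₀/V)^(Q_out/(Q_in−Q_out)) = 35.2 × (20.0/42.864)^(1.5114) = 11.122 g.
C = m/V = 11.122/42.864 = 0.25947 g/m³.

0.259 g/m³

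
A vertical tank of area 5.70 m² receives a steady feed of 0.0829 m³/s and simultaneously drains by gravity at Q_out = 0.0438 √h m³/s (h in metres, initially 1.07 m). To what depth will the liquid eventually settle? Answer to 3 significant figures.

3.58 m

Level balance: A dh/dt = 0.0829 − 0.0438 √h. Setting dh/dt = 0:
Q_in = 0.0438 √h_ss ⇒ √h_ss = 0.0829/0.0438 = 1.8927.
h_ss = 1.8927² = 3.5823 m. (Since h₀ = 1.07 m < h_ss, the level will rise toward this value.)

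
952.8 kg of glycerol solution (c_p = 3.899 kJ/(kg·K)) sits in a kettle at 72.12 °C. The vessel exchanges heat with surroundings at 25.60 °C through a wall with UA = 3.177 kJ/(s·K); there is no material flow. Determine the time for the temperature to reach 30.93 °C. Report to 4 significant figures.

2533 s

Heat balance on the well-mixed liquid: M c_p dT/dt = −UA(T − T_amb).
τ = M c_p/UA = 1169.33 s; T_ss = T_amb = 25.6000 °C.
T(t) = T_ss + (T₀ − T_ss)e^(−t/τ); set T = 30.93:
t = −τ ln[(T − T_ss)/(T₀ − T_ss)] = −1169.33 · ln(0.114574) = 2533.39 s.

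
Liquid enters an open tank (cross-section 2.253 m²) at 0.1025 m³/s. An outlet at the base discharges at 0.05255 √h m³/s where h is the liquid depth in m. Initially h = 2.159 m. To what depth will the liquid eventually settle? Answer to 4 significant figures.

Level balance: A dh/dt = 0.1025 − 0.05255 √h. Setting dh/dt = 0:
Q_in = 0.05255 √h_ss ⇒ √h_ss = 0.1025/0.05255 = 1.95052.
h_ss = 1.95052² = 3.80454 m. (Since h₀ = 2.159 m < h_ss, the level will rise toward this value.)

3.805 m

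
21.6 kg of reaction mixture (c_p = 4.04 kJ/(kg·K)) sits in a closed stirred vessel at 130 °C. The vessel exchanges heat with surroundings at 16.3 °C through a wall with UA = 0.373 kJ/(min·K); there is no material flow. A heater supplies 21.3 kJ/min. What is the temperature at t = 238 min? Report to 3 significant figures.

93.9 °C

Lumped-capacitance energy balance: M c_p dT/dt = UA(T_amb − T) + Q̇.
dT/dt = (T_ss − T)/τ with T_ss = T_amb + Q̇/UA = 16.3 + 21.3/0.373 = 73.405 °C, τ = M c_p/UA = 21.6·4.04/0.373 = 233.95 min.
Integrating: T(t) = T_ss + (T₀ − T_ss) e^(−t/τ).
T(238) = 73.405 + (56.595)·0.36157 = 93.868 °C.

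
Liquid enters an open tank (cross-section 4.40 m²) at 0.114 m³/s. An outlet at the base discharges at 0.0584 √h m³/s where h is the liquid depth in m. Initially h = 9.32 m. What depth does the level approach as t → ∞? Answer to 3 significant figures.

3.81 m

Unsteady balance on liquid volume: A dh/dt = Q_in − 0.0584 √h. At steady state dh/dt = 0:
Q_in = 0.0584 √h_ss ⇒ √h_ss = 0.114/0.0584 = 1.9521.
h_ss = 1.9521² = 3.8105 m. (Since h₀ = 9.32 m > h_ss, the level will fall toward this value.)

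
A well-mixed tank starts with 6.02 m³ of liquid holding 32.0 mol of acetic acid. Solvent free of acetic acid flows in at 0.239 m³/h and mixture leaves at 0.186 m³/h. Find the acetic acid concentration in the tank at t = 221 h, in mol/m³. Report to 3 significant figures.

0.0407 mol/m³

Total volume: dV/dt = Q_in − Q_out = 0.053000 m³/h, so V(t) = 6.02 + 0.053000 t and V(221) = 17.733 m³.
Species balance (pure solvent in): dm/dt = −Q_out · m/V(t).
Separate: dm/m = −Q_out dt/V(t) ⇒ ln(m/m₀) = −(Q_out/(Q_in−Q_out)) ln(V/V₀).
m = m₀ (V₀/V)^(Q_out/(Q_in−Q_out)) = 32.0 × (6.02/17.733)^(3.5094) = 0.72206 mol.
C = m/V = 0.72206/17.733 = 0.040718 mol/m³.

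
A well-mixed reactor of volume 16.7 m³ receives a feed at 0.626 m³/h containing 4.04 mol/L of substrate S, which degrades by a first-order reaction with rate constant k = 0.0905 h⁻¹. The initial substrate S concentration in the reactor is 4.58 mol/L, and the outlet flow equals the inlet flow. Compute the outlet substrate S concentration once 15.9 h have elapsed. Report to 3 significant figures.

Species balance: V dC/dt = Q C_in − Q C − k V C.
This is linear with rate a = Q/V + k = 0.12799 h⁻¹.
C_ss = Q C_in/(Q + kV) = 1.1833 mol/L; C(t) = C_ss + (C₀ − C_ss) e^(−a t).
C(15.9) = 1.1833 + (3.3967)·e^(−0.12799·15.9) = 1.1833 + (3.3967)·0.13069 = 1.6272 mol/L.

1.63 mol/L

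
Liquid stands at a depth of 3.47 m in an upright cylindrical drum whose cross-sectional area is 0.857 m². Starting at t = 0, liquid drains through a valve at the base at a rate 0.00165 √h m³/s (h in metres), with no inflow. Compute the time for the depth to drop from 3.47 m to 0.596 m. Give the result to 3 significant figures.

1130 s

Mass balance (ρ constant): A dh/dt = −0.00165 √h.
Separate and integrate: 2(√h − √h₀) = −(0.00165/A) t.
t = 2A(√h₀ − √h)/0.00165 = 2·0.857·(√3.47 − √0.596)/0.00165
  = 1.7140 × (1.8628 − 0.77201) / 0.00165 = 1133.1 s.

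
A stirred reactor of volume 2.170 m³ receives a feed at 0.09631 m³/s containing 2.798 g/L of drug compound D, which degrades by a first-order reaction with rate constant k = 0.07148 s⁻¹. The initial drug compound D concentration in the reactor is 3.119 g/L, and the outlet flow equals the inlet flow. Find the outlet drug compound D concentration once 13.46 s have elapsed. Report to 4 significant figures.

1.502 g/L

Accumulation = in − out − consumed: V dC/dt = Q C_in − Q C − k V C.
dC/dt = (Q/V) C_in − (Q/V + k) C; effective rate a = Q/V + k = 0.0443825 + 0.07148 = 0.115862 s⁻¹.
C_ss = Q C_in/(Q + kV) = 1.07181 g/L; C(t) = C_ss + (C₀ − C_ss) e^(−a t).
C(13.46) = 1.07181 + (2.04719)·e^(−0.115862·13.46) = 1.07181 + (2.04719)·0.210239 = 1.50221 g/L.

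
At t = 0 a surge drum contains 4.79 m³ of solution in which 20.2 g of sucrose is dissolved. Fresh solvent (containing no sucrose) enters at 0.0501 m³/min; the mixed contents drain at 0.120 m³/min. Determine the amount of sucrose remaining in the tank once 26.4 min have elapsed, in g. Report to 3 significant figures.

8.76 g

Let m(t) be the amount of sucrose. Volume: V(t) = V₀ + (Q_in − Q_out) t = 4.79 − 0.069900 t; V(26.4) = 2.9446 m³.
No sucrose enters, so dm/dt = −Q_out · (m/V).
Separate: dm/m = −Q_out dt/V(t) ⇒ ln(m/m₀) = −(Q_out/(Q_in−Q_out)) ln(V/V₀).
m = m₀ (V₀/V)^(Q_out/(Q_in−Q_out)) = 20.2 × (4.79/2.9446)^(-1.7167) = 8.7619 g.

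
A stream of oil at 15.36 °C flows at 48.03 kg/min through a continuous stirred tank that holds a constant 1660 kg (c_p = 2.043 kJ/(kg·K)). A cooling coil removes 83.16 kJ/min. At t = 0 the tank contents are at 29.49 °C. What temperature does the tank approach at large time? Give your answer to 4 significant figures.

14.51 °C

M c_p dT/dt = ṁ c_p (T_in − T) − Q̇.
At steady state dT/dt = 0 ⇒ T_ss = T_in − Q̇/(ṁ c_p) = 15.36 − 83.16/(48.03·2.043) = 14.5125 °C.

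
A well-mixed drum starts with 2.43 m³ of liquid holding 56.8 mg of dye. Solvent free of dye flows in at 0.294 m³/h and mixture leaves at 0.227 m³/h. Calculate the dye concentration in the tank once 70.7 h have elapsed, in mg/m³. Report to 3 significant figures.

0.203 mg/m³

Total volume: dV/dt = Q_in − Q_out = 0.067000 m³/h, so V(t) = 2.43 + 0.067000 t and V(70.7) = 7.1669 m³.
Solute balance: dm/dt = 0 − Q_out C = −Q_out m/V(t).
Separate: dm/m = −Q_out dt/V(t) ⇒ ln(m/m₀) = −(Q_out/(Q_in−Q_out)) ln(V/V₀).
m = m₀ (V₀/V)^(Q_out/(Q_in−Q_out)) = 56.8 × (2.43/7.1669)^(3.3881) = 1.4551 mg.
C = m/V = 1.4551/7.1669 = 0.20303 mg/m³.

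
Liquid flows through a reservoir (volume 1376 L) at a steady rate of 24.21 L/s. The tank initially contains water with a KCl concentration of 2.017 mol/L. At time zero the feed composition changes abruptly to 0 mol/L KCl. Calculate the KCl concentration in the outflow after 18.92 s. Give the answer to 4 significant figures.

Transient balance on the dissolved component: V dC/dt = Q(C_in − C).
Time constant τ = V/Q = 1376/24.21 = 56.8360 s.
Integrating: C(t) = C_in + (C₀ − C_in) e^(−t/τ).
C(18.92) = 0 + (2.017 − 0)·e^(−18.92/56.8360) = 0 + (2.01700)·0.716851 = 1.44589 mol/L.

1.446 mol/L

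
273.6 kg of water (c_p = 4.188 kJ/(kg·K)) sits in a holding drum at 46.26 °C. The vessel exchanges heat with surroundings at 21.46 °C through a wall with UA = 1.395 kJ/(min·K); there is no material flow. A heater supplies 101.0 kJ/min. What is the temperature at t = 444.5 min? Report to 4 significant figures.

First-law balance (no shaft work): M c_p dT/dt = −UA(T − T_amb) + Q̇.
dT/dt = (T_ss − T)/τ with T_ss = T_amb + Q̇/UA = 21.46 + 101.0/1.395 = 93.8614 °C, τ = M c_p/UA = 273.6·4.188/1.395 = 821.388 min.
Solution: T(t) = T_ss + (T₀ − T_ss) e^(−t/τ).
T(444.5) = 93.8614 + (-47.6014)·0.582074 = 66.1539 °C.

66.15 °C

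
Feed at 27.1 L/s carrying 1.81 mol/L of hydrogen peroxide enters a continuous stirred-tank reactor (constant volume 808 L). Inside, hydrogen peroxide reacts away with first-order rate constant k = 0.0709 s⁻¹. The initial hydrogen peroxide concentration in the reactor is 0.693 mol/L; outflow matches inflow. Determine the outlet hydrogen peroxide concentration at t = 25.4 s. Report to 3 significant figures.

Accumulation = in − out − consumed: V dC/dt = Q C_in − Q C − k V C.
This is linear with rate a = Q/V + k = 0.10444 s⁻¹.
C_ss = Q C_in/(Q + kV) = 0.58126 mol/L; C(t) = C_ss + (C₀ − C_ss) e^(−a t).
C(25.4) = 0.58126 + (0.11174)·e^(−0.10444·25.4) = 0.58126 + (0.11174)·0.070456 = 0.58913 mol/L.

0.589 mol/L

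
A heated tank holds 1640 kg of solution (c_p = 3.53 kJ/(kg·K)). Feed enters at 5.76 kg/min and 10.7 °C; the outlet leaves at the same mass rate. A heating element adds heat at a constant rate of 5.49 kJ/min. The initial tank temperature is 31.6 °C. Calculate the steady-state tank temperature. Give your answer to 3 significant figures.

Unsteady energy balance on the tank contents: M c_p dT/dt = ṁ c_p (T_in − T) + 5.49.
At steady state dT/dt = 0 ⇒ T_ss = T_in + Q̇/(ṁ c_p) = 10.7 + 5.49/(5.76·3.53) = 10.970 °C.

11.0 °C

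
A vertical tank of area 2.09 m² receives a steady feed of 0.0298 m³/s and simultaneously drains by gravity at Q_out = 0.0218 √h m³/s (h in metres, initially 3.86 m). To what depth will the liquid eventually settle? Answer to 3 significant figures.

1.87 m

A dh/dt = Q_in − 0.0218 √h. Steady state requires inflow = outflow:
Q_in = 0.0218 √h_ss ⇒ √h_ss = 0.0298/0.0218 = 1.3670.
h_ss = 1.3670² = 1.8686 m. (Since h₀ = 3.86 m > h_ss, the level will fall toward this value.)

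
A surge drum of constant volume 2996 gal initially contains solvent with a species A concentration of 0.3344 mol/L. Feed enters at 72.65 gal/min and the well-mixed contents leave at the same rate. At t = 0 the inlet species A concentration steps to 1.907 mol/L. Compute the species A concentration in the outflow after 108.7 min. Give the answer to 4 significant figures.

Unsteady species balance (constant V, well mixed): V dC/dt = Q(C_in − C).
Time constant τ = V/Q = 2996/72.65 = 41.2388 min.
C approaches C_in exponentially: C(t) = C_in + (C₀ − C_in) e^(−t/τ).
C(108.7) = 1.907 + (0.3344 − 1.907)·e^(−108.7/41.2388) = 1.907 + (-1.57260)·0.0716569 = 1.79431 mol/L.

1.794 mol/L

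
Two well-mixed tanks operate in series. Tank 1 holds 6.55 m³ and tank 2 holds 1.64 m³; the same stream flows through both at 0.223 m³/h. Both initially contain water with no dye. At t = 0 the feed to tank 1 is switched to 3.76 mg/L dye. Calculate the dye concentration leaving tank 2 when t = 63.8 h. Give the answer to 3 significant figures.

3.19 mg/L

Each tank obeys Vᵢ dCᵢ/dt = Q(Cᵢ₋₁ − Cᵢ), so τᵢ = Vᵢ/Q.
τ₁ = 6.55/0.223 = 29.372 h; τ₂ = 1.64/0.223 = 7.3543 h.
Solving the cascade with C₁(0)=C₂(0)=0 gives C₂(t) = C_in[1 − (τ₁ e^(−t/τ₁) − τ₂ e^(−t/τ₂))/(τ₁ − τ₂)].
At t = 63.8: e^(−t/τ₁) = 0.11394, e^(−t/τ₂) = 0.00017076.
C₂ = 3.76·[1 − (29.372·0.11394 − 7.3543·0.00017076)/(22.018)] = 3.76·0.84807 = 3.1887 mg/L.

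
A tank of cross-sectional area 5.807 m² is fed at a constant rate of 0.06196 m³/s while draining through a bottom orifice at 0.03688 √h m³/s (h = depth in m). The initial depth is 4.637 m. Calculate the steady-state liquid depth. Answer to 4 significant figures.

Volume balance on the tank: A dh/dt = Q_in − 0.03688 √h. At steady state dh/dt = 0:
Q_in = 0.03688 √h_ss ⇒ √h_ss = 0.06196/0.03688 = 1.68004.
h_ss = 1.68004² = 2.82255 m. (Since h₀ = 4.637 m > h_ss, the level will fall toward this value.)

2.823 m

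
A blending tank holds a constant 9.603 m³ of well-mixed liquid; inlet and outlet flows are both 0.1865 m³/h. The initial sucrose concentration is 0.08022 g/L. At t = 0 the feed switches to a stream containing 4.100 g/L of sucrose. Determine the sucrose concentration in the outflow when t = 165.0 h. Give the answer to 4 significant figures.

Unsteady species balance (constant V, well mixed): V dC/dt = Q(C_in − C).
Rewrite as dC/dt + C/τ = C_in/τ, τ = V/Q = 51.4906 h.
Solution: C(t) = C_in + (C₀ − C_in) e^(−t/τ).
C(165.0) = 4.100 + (0.08022 − 4.100)·e^(−165.0/51.4906) = 4.100 + (-4.01978)·0.0405805 = 3.93688 g/L.

3.937 g/L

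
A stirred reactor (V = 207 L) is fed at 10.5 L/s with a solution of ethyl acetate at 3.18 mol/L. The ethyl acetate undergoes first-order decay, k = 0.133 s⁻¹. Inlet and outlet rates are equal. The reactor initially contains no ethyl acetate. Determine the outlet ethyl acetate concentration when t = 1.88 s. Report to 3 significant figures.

Accumulation = in − out − consumed: V dC/dt = Q C_in − Q C − k V C.
This is linear with rate a = Q/V + k = 0.18372 s⁻¹.
C_ss = Q C_in/(Q + kV) = 0.87797 mol/L; C(t) = C_ss + (C₀ − C_ss) e^(−a t).
C(1.88) = 0.87797 + (-0.87797)·e^(−0.18372·1.88) = 0.87797 + (-0.87797)·0.70794 = 0.25642 mol/L.

0.256 mol/L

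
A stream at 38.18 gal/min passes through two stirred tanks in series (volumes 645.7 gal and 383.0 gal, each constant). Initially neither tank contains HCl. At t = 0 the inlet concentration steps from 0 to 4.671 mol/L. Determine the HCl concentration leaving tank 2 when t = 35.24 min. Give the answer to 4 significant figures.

Time constants: τᵢ = Vᵢ/Q for each well-mixed tank.
τ₁ = 645.7/38.18 = 16.9120 min; τ₂ = 383.0/38.18 = 10.0314 min.
Tank 1: C₁ = C_in(1 − e^(−t/τ₁)). Tank 2 (τ₁ ≠ τ₂): C₂ = C_in[1 − (τ₁ e^(−t/τ₁) − τ₂ e^(−t/τ₂))/(τ₁ − τ₂)].
At t = 35.24: e^(−t/τ₁) = 0.124465, e^(−t/τ₂) = 0.0298086.
C₂ = 4.671·[1 − (16.9120·0.124465 − 10.0314·0.0298086)/(6.88057)] = 4.671·0.737531 = 3.44501 mol/L.

3.445 mol/L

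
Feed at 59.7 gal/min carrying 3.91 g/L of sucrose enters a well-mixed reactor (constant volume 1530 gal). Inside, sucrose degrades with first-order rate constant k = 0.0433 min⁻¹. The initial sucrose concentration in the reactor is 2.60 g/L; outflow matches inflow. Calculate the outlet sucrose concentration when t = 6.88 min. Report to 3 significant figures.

2.28 g/L

Accumulation = in − out − consumed: V dC/dt = Q C_in − Q C − k V C.
This is linear with rate a = Q/V + k = 0.082320 min⁻¹.
C_ss = Q C_in/(Q + kV) = 1.8533 g/L; C(t) = C_ss + (C₀ − C_ss) e^(−a t).
C(6.88) = 1.8533 + (0.74665)·e^(−0.082320·6.88) = 1.8533 + (0.74665)·0.56759 = 2.2771 g/L.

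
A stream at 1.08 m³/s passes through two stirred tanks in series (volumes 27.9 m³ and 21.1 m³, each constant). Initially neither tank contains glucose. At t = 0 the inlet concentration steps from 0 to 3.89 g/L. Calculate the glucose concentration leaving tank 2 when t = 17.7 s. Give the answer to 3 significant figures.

Each tank obeys Vᵢ dCᵢ/dt = Q(Cᵢ₋₁ − Cᵢ), so τᵢ = Vᵢ/Q.
τ₁ = 27.9/1.08 = 25.833 s; τ₂ = 21.1/1.08 = 19.537 s.
Tank 1: C₁ = C_in(1 − e^(−t/τ₁)). Tank 2 (τ₁ ≠ τ₂): C₂ = C_in[1 − (τ₁ e^(−t/τ₁) − τ₂ e^(−t/τ₂))/(τ₁ − τ₂)].
At t = 17.7: e^(−t/τ₁) = 0.50401, e^(−t/τ₂) = 0.40415.
C₂ = 3.89·[1 − (25.833·0.50401 − 19.537·0.40415)/(6.2963)] = 3.89·0.18613 = 0.72405 g/L.

0.724 g/L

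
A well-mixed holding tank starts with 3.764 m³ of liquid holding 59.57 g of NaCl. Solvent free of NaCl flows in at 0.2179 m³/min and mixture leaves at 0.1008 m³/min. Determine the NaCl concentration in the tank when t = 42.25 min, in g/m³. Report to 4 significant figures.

Let m(t) be the amount of NaCl. Volume: V(t) = V₀ + (Q_in − Q_out) t = 3.764 + 0.117100 t; V(42.25) = 8.71148 m³.
Species balance (pure solvent in): dm/dt = −Q_out · m/V(t).
dm/m = −Q_out dt/(V₀ + 0.117100 t); integrating gives ln(m/m₀) = −(Q_out/(Q_in−Q_out)) ln(V/V₀).
m = m₀ (V₀/V)^(Q_out/(Q_in−Q_out)) = 59.57 × (3.764/8.71148)^(0.860803) = 28.9278 g.
C = m/V = 28.9278/8.71148 = 3.32065 g/m³.

3.321 g/m³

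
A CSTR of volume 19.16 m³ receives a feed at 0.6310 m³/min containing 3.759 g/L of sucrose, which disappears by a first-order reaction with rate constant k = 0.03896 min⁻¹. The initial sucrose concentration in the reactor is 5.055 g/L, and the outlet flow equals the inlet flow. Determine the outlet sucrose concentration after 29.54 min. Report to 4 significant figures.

2.121 g/L

Species balance: V dC/dt = Q C_in − Q C − k V C.
This is linear with rate a = Q/V + k = 0.0718932 min⁻¹.
C_ss = Q C_in/(Q + kV) = 1.72194 g/L; C(t) = C_ss + (C₀ − C_ss) e^(−a t).
C(29.54) = 1.72194 + (3.33306)·e^(−0.0718932·29.54) = 1.72194 + (3.33306)·0.119585 = 2.12053 g/L.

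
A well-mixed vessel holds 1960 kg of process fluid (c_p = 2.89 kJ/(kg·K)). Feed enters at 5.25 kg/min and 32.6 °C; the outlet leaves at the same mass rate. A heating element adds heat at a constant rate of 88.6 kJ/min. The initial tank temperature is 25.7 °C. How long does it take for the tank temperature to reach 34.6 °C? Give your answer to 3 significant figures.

448 min

M c_p dT/dt = ṁ c_p (T_in − T) + Q̇.
τ = M/ṁ = 373.33 min; T_ss = T_in + Q̇/(ṁ c_p) = 38.440 °C.
T(t) = T_ss + (T₀ − T_ss) e^(−t/τ). Set T = 34.6:
e^(−t/τ) = (34.6 − 38.440)/(25.7 − 38.440) = 0.30139
t = −373.33 · ln(0.30139) = 447.76 min.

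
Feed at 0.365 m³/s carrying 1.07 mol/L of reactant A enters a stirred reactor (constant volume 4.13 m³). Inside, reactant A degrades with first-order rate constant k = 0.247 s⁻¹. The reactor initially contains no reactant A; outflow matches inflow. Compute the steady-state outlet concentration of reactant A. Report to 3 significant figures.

0.282 mol/L

Accumulation = in − out − consumed: V dC/dt = Q C_in − Q C − k V C.
At steady state: 0 = Q C_in − (Q + kV) C_ss, so C_ss = Q C_in/(Q + kV).
C_ss = 0.365·1.07/(0.365 + 0.247·4.13) = 0.39055/1.3851 = 0.28196 mol/L.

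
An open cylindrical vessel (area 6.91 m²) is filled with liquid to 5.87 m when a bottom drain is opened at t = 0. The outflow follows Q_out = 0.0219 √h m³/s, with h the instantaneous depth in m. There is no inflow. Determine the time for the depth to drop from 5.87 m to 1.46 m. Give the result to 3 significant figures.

A dh/dt = −Q_out = −0.0219 √h.
Separate and integrate: 2(√h − √h₀) = −(0.0219/A) t.
t = 2A(√h₀ − √h)/0.0219 = 2·6.91·(√5.87 − √1.46)/0.0219
  = 13.820 × (2.4228 − 1.2083) / 0.0219 = 766.41 s.

766 s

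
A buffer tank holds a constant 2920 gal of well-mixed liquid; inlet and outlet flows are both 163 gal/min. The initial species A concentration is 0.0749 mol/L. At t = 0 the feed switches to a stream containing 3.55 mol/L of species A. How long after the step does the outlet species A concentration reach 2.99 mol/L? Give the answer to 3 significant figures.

Species balance on the tank: V dC/dt = Q(C_in − C), so τ = V/Q = 17.914 min.
C(t) = C_in + (C₀ − C_in) e^(−t/τ). Set C = 2.99 and solve for t:
e^(−t/τ) = (C − C_in)/(C₀ − C_in) = (2.99 − 3.55)/(0.0749 − 3.55) = 0.16115
t = −τ ln(…) = 17.914 × 1.8254 = 32.701 min.

32.7 min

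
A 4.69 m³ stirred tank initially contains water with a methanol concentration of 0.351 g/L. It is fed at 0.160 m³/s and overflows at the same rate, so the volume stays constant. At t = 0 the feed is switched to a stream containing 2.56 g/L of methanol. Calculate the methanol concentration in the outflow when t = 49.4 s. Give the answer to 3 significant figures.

Species balance on the tank: V dC/dt = Q(C_in − C).
Time constant τ = V/Q = 4.69/0.160 = 29.313 s.
This is linear first-order; C(t) = C_in + (C₀ − C_in) e^(−t/τ).
C(49.4) = 2.56 + (0.351 − 2.56)·e^(−49.4/29.313) = 2.56 + (-2.2090)·0.18539 = 2.1505 g/L.

2.15 g/L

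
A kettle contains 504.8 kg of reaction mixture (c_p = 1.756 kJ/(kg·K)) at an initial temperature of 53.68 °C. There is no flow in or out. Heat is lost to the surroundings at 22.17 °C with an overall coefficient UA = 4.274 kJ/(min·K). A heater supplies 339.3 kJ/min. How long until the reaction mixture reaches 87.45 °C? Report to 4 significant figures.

253.4 min

M c_p dT/dt = −UA(T − T_amb) + Q̇.
τ = M c_p/UA = 207.400 min; T_ss = T_amb + Q̇/UA = 22.17 + 339.3/4.274 = 101.557 °C.
T(t) = T_ss + (T₀ − T_ss)e^(−t/τ); set T = 87.45:
t = −τ ln[(T − T_ss)/(T₀ − T_ss)] = −207.400 · ln(0.294651) = 253.436 min.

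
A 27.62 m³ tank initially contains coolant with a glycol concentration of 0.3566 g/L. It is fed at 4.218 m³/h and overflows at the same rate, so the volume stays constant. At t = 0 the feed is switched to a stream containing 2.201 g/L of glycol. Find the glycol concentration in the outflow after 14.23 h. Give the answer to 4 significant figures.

Transient balance on the dissolved component: V dC/dt = Q(C_in − C).
So dC/dt = (C_in − C)/τ with τ = V/Q = 27.62/4.218 = 6.54813 h.
Integrating: C(t) = C_in + (C₀ − C_in) e^(−t/τ).
C(14.23) = 2.201 + (0.3566 − 2.201)·e^(−14.23/6.54813) = 2.201 + (-1.84440)·0.113820 = 1.99107 g/L.

1.991 g/L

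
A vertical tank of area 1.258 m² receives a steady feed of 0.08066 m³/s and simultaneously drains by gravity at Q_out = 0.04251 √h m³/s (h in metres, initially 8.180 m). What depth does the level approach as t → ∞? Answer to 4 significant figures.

3.600 m

Mass balance (ρ constant): A dh/dt = Q_in − 0.04251 √h. At steady state dh/dt = 0:
Q_in = 0.04251 √h_ss ⇒ √h_ss = 0.08066/0.04251 = 1.89744.
h_ss = 1.89744² = 3.60026 m. (Since h₀ = 8.180 m > h_ss, the level will fall toward this value.)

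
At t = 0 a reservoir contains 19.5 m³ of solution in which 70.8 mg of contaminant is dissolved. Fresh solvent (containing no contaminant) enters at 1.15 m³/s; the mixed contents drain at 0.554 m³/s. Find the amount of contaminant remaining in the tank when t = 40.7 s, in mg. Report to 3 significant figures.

Total volume: dV/dt = Q_in − Q_out = 0.59600 m³/s, so V(t) = 19.5 + 0.59600 t and V(40.7) = 43.757 m³.
Solute balance: dm/dt = 0 − Q_out C = −Q_out m/V(t).
Separate: dm/m = −Q_out dt/V(t) ⇒ ln(m/m₀) = −(Q_out/(Q_in−Q_out)) ln(V/V₀).
m = m₀ (V₀/V)^(Q_out/(Q_in−Q_out)) = 70.8 × (19.5/43.757)^(0.92953) = 33.401 mg.

33.4 mg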